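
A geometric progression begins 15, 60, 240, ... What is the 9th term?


aₙ = a₁·r^(n-1)
= 15×4^8
= 15×65536
= 983040

a_9 = 983040


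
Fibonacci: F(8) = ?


Fibonacci sequence: 1, 1, 2, 3, 5, 8, 13, 21
F(8) = 21

F(8) = 21


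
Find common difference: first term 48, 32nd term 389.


d = (aₙ - a₁)/(n-1)
= (389 - 48)/(32-1)
= 341/31 = 11

d = 11


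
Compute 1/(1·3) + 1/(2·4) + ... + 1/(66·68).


1/(k(k+2)) = (1/2)·(1/k - 1/(k+2)) (partial fractions)
Telescoping: Σ = (1/2)·(1 + 1/2 - 1/67 - 1/68) = 6699/9112

Sum = 6699/9112


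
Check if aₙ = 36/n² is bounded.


a₁ = 36, a₂ = 36/4, a₃ = 36/9, ...
0 < aₙ ≤ 36 for all n ≥ 1
The sequence IS bounded

Bounded (0 < aₙ ≤ 36)


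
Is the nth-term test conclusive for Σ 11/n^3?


lim(n→∞) 11/n^3 = 0
lim aₙ = 0 → nth-term test is INCONCLUSIVE
(Need other tests; this is actually a convergent p-series with p=3 > 1)

Inconclusive (lim aₙ = 0; need another test)


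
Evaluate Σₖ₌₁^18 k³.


n(n+1)/2 = 18×19/2 = 171
Σk³ = 171² = 29241

Σk³ = 29241


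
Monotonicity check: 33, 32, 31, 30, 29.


Differences: -1, -1, -1, -1
All differences < 0 → strictly DECREASING

Monotonically decreasing


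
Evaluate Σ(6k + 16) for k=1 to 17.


Σ(6k+16) = 6·Σk + 16·n
= 6·153 + 16·17
= 918 + 272 = 1190

Σ = 1190


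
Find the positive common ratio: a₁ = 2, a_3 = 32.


r^(n-1) = aₙ/a₁
r^2 = 32/2 = 16
r = 16^(1/2)
= ±4; taking r > 0 gives r = 4

r = 4


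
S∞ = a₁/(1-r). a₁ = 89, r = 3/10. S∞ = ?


S∞ = a₁/(1-r) = 89/(1 - 3/10)
= 89/(7/10)
= 890/7

S∞ = 890/7


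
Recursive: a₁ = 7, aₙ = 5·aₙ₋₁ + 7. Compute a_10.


Computing step by step:
a_1 = 7
a_2 = 42
a_3 = 217
a_4 = 1092
a_5 = 5467
a_6 = 27342
a_7 = 136717
a_8 = 683592
a_9 = 3417967
a_10 = 17089842


a_10 = 17089842


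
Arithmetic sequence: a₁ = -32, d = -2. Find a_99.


aₙ = a₁ + (n-1)d
= -32 + (99-1)×-2
= -32 - 196
= -228

a_99 = -228


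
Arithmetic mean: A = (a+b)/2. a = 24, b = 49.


AM = (24 + 49)/2 = 73/2 = 36.5

AM = 36.5


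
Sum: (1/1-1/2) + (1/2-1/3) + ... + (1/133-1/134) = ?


Telescoping: adjacent terms cancel.
= 1/1 - 1/134
= 1 - 1/134 = 133/134

Sum = 133/134


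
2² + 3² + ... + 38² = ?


Σₖ₌2^38 k² = Σₖ₌₁^38 k² − Σₖ₌₁^1 k²
= 38·39·77/6 − 1·2·3/6
= 19019 − 1 = 19018

Σk² = 19018


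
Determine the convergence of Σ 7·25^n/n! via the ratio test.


aₙ = 7·25^n/n!
a_{n+1}/aₙ = 25^(n+1)/(n+1)! × n!/25^n  (constant 7 cancels)
= 25/(n+1)
L = lim(n→∞) 25/(n+1) = 0
L < 1 → series CONVERGES

Converges (ratio test: L = 0 < 1)


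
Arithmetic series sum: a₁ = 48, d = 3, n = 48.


aₙ = 48 + (48-1)×3 = 189
Sₙ = n(a₁+aₙ)/2 = 48×(48+189)/2
= 48×237/2 = 5688

S_48 = 5688


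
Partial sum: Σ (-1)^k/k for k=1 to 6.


S = -1 + 1/2 - 1/3 + 1/4 - 1/5 + 1/6
= -0.6167
(Full series converges to -ln(2) ≈ -0.6931)

S_6 = -0.6167


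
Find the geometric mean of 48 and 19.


GM = √(48×19) = √912 = 30.1993

GM = 30.1993


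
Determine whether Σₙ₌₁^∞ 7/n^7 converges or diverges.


p-series test: Σ c/n^p converges if p > 1, diverges if p ≤ 1 (constant c > 0 doesn't affect convergence).
p = 7
7 > 1 → CONVERGES

Converges (p = 7 > 1)


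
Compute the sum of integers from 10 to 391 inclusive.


Σₖ₌10^391 k = Σₖ₌₁^391 k − Σₖ₌₁^9 k
= 391·392/2 − 9·10/2
= 76636 − 45 = 76591

Σk = 76591


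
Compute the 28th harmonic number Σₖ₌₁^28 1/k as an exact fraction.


H_28 = 1/1 + 1/2 + 1/3 + ... + 1/28
= 315404588903/80313433200
≈ 3.9272

H_28 = 315404588903/80313433200 ≈ 3.9272


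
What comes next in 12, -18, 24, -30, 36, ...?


Pattern: alternating sign, magnitude arithmetic (d=6)
Terms: 12, -18, 24, -30, 36
Next term = -42

Next term = -42


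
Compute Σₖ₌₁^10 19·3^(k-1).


Sₙ = 19×(3^10 - 1)/(3 - 1)
= 19×(59049 - 1)/2
= 19×59048/2
= 560956

S_10 = 560956


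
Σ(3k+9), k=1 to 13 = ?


Σ(3k+9) = 3·Σk + 9·n
= 3·91 + 9·13
= 273 + 117 = 390

Σ = 390


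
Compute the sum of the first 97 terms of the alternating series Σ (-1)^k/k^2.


S = -1 + 1/4 - 1/9 + 1/16 - 1/25 + 1/36 - 1/49 + 1/64 ± ...
= -0.8225
(Full series converges to -π²/12 ≈ -0.8225)

S_97 = -0.8225


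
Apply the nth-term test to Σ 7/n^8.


lim(n→∞) 7/n^8 = 0
lim aₙ = 0 → nth-term test is INCONCLUSIVE
(Need other tests; this is actually a convergent p-series with p=8 > 1)

Inconclusive (lim aₙ = 0; need another test)


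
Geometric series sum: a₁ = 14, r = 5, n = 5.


Sₙ = 14×(5^5 - 1)/(5 - 1)
= 14×(3125 - 1)/4
= 14×3124/4
= 10934

S_5 = 10934


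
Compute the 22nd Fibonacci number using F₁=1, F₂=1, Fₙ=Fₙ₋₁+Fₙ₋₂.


Fibonacci sequence: 1, 1, 2, 3, 5, 8, 13, 21, 34, 55, 89, ...
F(22) = 17711

F(22) = 17711


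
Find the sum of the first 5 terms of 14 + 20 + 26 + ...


aₙ = 14 + (5-1)×6 = 38
Sₙ = n(a₁+aₙ)/2 = 5×(14+38)/2
= 5×52/2 = 130

S_5 = 130


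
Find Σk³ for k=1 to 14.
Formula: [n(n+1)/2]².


n(n+1)/2 = 14×15/2 = 105
Σk³ = 105² = 11025

Σk³ = 11025


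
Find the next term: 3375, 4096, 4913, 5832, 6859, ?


Pattern: perfect cubes: n³
Terms: 3375, 4096, 4913, 5832, 6859
Next term = 8000

Next term = 8000


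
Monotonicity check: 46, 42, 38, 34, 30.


Differences: -4, -4, -4, -4
All differences < 0 → strictly DECREASING

Monotonically decreasing


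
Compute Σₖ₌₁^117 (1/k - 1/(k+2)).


Telescoping with gap 2: two head and two tail terms survive.
= (1 + 1/2) - (1/118 + 1/119)
= 3/2 - 1/118 - 1/119 = 10413/7021

Sum = 10413/7021


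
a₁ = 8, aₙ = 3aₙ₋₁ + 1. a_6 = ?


Computing step by step:
a_1 = 8
a_2 = 25
a_3 = 76
a_4 = 229
a_5 = 688
a_6 = 2065


a_6 = 2065


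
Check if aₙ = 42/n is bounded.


a₁ = 42, a₂ = 42/2, a₃ = 42/3, ...
0 < aₙ ≤ 42 for all n ≥ 1
Lower bound: 0, Upper bound: 42
The sequence IS bounded

Bounded (0 < aₙ ≤ 42)


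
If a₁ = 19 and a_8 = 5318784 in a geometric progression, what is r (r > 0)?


r^(n-1) = aₙ/a₁
r^7 = 5318784/19 = 279936
r = 279936^(1/7)
= 6

r = 6


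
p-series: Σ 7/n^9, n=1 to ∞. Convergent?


p-series test: Σ c/n^p converges if p > 1, diverges if p ≤ 1 (constant c > 0 doesn't affect convergence).
p = 9
9 > 1 → CONVERGES

Converges (p = 9 > 1)


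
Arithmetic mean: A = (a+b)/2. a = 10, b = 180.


AM = (10 + 180)/2 = 190/2 = 95

AM = 95


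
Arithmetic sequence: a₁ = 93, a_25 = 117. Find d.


d = (aₙ - a₁)/(n-1)
= (117 - 93)/(25-1)
= 24/24 = 1

d = 1


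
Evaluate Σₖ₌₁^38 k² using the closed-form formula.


n = 38
n(n+1)(2n+1)/6 = 38×39×77/6
= 114114/6 = 19019

Σk² = 19019


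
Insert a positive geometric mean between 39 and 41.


GM = √(39×41) = √1599 = 39.9875

GM = 39.9875


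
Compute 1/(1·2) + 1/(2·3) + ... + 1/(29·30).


1/(k(k+1)) = 1/k - 1/(k+1) (partial fractions)
Telescoping: Σ = 1 - 1/30 = 29/30

Sum = 29/30


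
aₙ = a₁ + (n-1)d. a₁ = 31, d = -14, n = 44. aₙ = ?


aₙ = a₁ + (n-1)d
= 31 + (44-1)×-14
= 31 - 602
= -571

a_44 = -571


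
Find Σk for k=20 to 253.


Σₖ₌20^253 k = Σₖ₌₁^253 k − Σₖ₌₁^19 k
= 253·254/2 − 19·20/2
= 32131 − 190 = 31941

Σk = 31941


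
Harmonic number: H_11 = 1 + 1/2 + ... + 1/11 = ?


H_11 = 1/1 + 1/2 + 1/3 + ... + 1/11
= 83711/27720
≈ 3.0199

H_11 = 83711/27720 ≈ 3.0199


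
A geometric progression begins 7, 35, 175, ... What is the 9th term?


aₙ = a₁·r^(n-1)
= 7×5^8
= 7×390625
= 2734375

a_9 = 2734375


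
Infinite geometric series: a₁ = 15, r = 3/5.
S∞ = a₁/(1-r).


S∞ = a₁/(1-r) = 15/(1 - 3/5)
= 15/(2/5)
= 75/2

S∞ = 75/2


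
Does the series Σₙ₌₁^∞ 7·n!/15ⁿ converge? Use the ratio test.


aₙ = 7·n!/15^n
a_{n+1}/aₙ = (n+1)!/15^(n+1) × 15^n/n!  (constant 7 cancels)
= (n+1)/15
L = lim(n→∞) (n+1)/15 = ∞
L > 1 → series DIVERGES

Diverges (ratio test: L = ∞ > 1)


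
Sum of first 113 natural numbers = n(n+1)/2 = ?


n(n+1)/2 = 113×114/2 = 12882/2 = 6441

Σk = 6441


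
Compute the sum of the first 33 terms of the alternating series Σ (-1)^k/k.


S = -1 + 1/2 - 1/3 + 1/4 - 1/5 + 1/6 - 1/7 + 1/8 ± ...
= -0.7081
(Full series converges to -ln(2) ≈ -0.6931)

S_33 = -0.7081


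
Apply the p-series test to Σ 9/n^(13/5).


p-series test: Σ c/n^p converges if p > 1, diverges if p ≤ 1 (constant c > 0 doesn't affect convergence).
p = 13/5
13/5 > 1 → CONVERGES

Converges (p = 13/5 > 1)


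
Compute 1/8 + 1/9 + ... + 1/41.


Σₖ₌8^41 1/k = 1/8 + 1/9 + 1/10 + ... + 1/41
= 4865059788227699/2844937529085600
≈ 1.7101

Sum = 4865059788227699/2844937529085600 ≈ 1.7101


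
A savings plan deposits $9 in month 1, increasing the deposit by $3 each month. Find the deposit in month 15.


aₙ = a₁ + (n-1)d
= 9 + (15-1)×3
= 9 + 42
= 51

a_15 = 51


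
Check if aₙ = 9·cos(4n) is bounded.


For all n, -1 ≤ cos(4n) ≤ 1, so -9 ≤ 9·cos(4n) ≤ 9
Lower bound: -9, Upper bound: 9
The sequence IS bounded

Bounded (-9 ≤ aₙ ≤ 9)


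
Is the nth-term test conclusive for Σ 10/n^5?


lim(n→∞) 10/n^5 = 0
lim aₙ = 0 → nth-term test is INCONCLUSIVE
(Need other tests; this is actually a convergent p-series with p=5 > 1)

Inconclusive (lim aₙ = 0; need another test)


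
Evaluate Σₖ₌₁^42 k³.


n(n+1)/2 = 42×43/2 = 903
Σk³ = 903² = 815409

Σk³ = 815409


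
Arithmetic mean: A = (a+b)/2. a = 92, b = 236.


AM = (92 + 236)/2 = 328/2 = 164

AM = 164


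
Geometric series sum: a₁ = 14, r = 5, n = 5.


Sₙ = 14×(5^5 - 1)/(5 - 1)
= 14×(3125 - 1)/4
= 14×3124/4
= 10934

S_5 = 10934


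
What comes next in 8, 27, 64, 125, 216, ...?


Pattern: perfect cubes: n³
Terms: 8, 27, 64, 125, 216
Next term = 343

Next term = 343


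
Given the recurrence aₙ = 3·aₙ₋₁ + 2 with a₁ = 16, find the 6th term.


Computing step by step:
a_1 = 16
a_2 = 50
a_3 = 152
a_4 = 458
a_5 = 1376
a_6 = 4130


a_6 = 4130


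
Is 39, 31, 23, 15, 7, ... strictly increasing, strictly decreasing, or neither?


Differences: -8, -8, -8, -8
All differences < 0 → strictly DECREASING

Monotonically decreasing


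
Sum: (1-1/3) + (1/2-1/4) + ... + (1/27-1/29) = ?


Telescoping with gap 2: two head and two tail terms survive.
= (1 + 1/2) - (1/28 + 1/29)
= 3/2 - 1/28 - 1/29 = 1161/812

Sum = 1161/812


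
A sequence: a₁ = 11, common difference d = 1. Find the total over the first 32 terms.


aₙ = 11 + (32-1)×1 = 42
Sₙ = n(a₁+aₙ)/2 = 32×(11+42)/2
= 32×53/2 = 848

S_32 = 848


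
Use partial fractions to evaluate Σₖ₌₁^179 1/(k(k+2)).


1/(k(k+2)) = (1/2)·(1/k - 1/(k+2)) (partial fractions)
Telescoping: Σ = (1/2)·(1 + 1/2 - 1/180 - 1/181) = 48509/65160

Sum = 48509/65160


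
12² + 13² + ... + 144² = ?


Σₖ₌12^144 k² = Σₖ₌₁^144 k² − Σₖ₌₁^11 k²
= 144·145·289/6 − 11·12·23/6
= 1005720 − 506 = 1005214

Σk² = 1005214


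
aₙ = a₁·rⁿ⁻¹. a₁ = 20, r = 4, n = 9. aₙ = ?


aₙ = a₁·r^(n-1)
= 20×4^8
= 20×65536
= 1310720

a_9 = 1310720


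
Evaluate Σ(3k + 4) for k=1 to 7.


Σ(3k+4) = 3·Σk + 4·n
= 3·28 + 4·7
= 84 + 28 = 112

Σ = 112


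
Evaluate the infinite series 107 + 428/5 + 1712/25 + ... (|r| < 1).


S∞ = a₁/(1-r) = 107/(1 - 4/5)
= 107/(1/5)
= 535

S∞ = 535


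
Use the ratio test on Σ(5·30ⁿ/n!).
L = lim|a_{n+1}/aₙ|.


aₙ = 5·30^n/n!
a_{n+1}/aₙ = 30^(n+1)/(n+1)! × n!/30^n  (constant 5 cancels)
= 30/(n+1)
L = lim(n→∞) 30/(n+1) = 0
L < 1 → series CONVERGES

Converges (ratio test: L = 0 < 1)


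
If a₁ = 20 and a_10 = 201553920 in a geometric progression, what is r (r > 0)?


r^(n-1) = aₙ/a₁
r^9 = 201553920/20 = 10077696
r = 10077696^(1/9)
= 6

r = 6


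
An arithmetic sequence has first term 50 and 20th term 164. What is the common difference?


d = (aₙ - a₁)/(n-1)
= (164 - 50)/(20-1)
= 114/19 = 6

d = 6


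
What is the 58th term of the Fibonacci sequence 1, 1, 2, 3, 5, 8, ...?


Fibonacci sequence: 1, 1, 2, 3, 5, 8, 13, 21, 34, 55, 89, ...
F(58) = 591286729879

F(58) = 591286729879


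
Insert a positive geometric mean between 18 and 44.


GM = √(18×44) = √792 = 28.1425

GM = 28.1425


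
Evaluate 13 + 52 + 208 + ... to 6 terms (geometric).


Sₙ = 13×(4^6 - 1)/(4 - 1)
= 13×(4096 - 1)/3
= 13×4095/3
= 17745

S_6 = 17745


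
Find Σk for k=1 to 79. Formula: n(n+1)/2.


n(n+1)/2 = 79×80/2 = 6320/2 = 3160

Σk = 3160


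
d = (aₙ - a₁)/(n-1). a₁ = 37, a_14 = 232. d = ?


d = (aₙ - a₁)/(n-1)
= (232 - 37)/(14-1)
= 195/13 = 15

d = 15


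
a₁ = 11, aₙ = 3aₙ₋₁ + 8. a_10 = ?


Computing step by step:
a_1 = 11
a_2 = 41
a_3 = 131
a_4 = 401
a_5 = 1211
a_6 = 3641
a_7 = 10931
a_8 = 32801
a_9 = 98411
a_10 = 295241


a_10 = 295241


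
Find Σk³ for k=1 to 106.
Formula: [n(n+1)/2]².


n(n+1)/2 = 106×107/2 = 5671
Σk³ = 5671² = 32160241

Σk³ = 32160241


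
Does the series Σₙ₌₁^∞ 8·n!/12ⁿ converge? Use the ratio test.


aₙ = 8·n!/12^n
a_{n+1}/aₙ = (n+1)!/12^(n+1) × 12^n/n!  (constant 8 cancels)
= (n+1)/12
L = lim(n→∞) (n+1)/12 = ∞
L > 1 → series DIVERGES

Diverges (ratio test: L = ∞ > 1)


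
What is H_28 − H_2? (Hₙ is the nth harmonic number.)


Σₖ₌3^28 1/k = 1/3 + 1/4 + 1/5 + ... + 1/28
= 194934439103/80313433200
≈ 2.4272

Sum = 194934439103/80313433200 ≈ 2.4272


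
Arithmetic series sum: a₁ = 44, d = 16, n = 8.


aₙ = 44 + (8-1)×16 = 156
Sₙ = n(a₁+aₙ)/2 = 8×(44+156)/2
= 8×200/2 = 800

S_8 = 800


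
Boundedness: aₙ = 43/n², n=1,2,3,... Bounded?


a₁ = 43, a₂ = 43/4, a₃ = 43/9, ...
0 < aₙ ≤ 43 for all n ≥ 1
The sequence IS bounded

Bounded (0 < aₙ ≤ 43)


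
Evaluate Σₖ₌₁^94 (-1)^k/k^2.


S = -1 + 1/4 - 1/9 + 1/16 - 1/25 + 1/36 - 1/49 + 1/64 ± ...
= -0.8224
(Full series converges to -π²/12 ≈ -0.8225)

S_94 = -0.8224


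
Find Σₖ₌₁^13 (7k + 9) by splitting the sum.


Σ(7k+9) = 7·Σk + 9·n
= 7·91 + 9·13
= 637 + 117 = 754

Σ = 754


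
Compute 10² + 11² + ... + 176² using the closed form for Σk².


Σₖ₌10^176 k² = Σₖ₌₁^176 k² − Σₖ₌₁^9 k²
= 176·177·353/6 − 9·10·19/6
= 1832776 − 285 = 1832491

Σk² = 1832491


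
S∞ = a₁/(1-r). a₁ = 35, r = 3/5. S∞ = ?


S∞ = a₁/(1-r) = 35/(1 - 3/5)
= 35/(2/5)
= 175/2

S∞ = 175/2


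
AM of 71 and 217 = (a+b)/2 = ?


AM = (71 + 217)/2 = 288/2 = 144

AM = 144


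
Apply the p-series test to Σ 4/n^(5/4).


p-series test: Σ c/n^p converges if p > 1, diverges if p ≤ 1 (constant c > 0 doesn't affect convergence).
p = 5/4
5/4 > 1 → CONVERGES

Converges (p = 5/4 > 1)


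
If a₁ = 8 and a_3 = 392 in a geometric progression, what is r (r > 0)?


r^(n-1) = aₙ/a₁
r^2 = 392/8 = 49
r = 49^(1/2)
= ±7; taking r > 0 gives r = 7

r = 7


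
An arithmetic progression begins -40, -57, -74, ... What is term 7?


aₙ = a₁ + (n-1)d
= -40 + (7-1)×-17
= -40 - 102
= -142

a_7 = -142


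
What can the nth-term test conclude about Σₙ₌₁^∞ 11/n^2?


lim(n→∞) 11/n^2 = 0
lim aₙ = 0 → nth-term test is INCONCLUSIVE
(Need other tests; this is actually a convergent p-series with p=2 > 1)

Inconclusive (lim aₙ = 0; need another test)


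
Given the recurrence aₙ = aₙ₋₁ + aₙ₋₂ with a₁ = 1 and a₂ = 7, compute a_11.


Computing iteratively: 1, 7, 8, 15, 23, 38, 61, 99, 160, 259, 419
a_11 = 419

a_11 = 419


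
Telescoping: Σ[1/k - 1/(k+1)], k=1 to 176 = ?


Telescoping: adjacent terms cancel.
= 1/1 - 1/177
= 1 - 1/177 = 176/177

Sum = 176/177


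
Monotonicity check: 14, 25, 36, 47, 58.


Differences: 11, 11, 11, 11
All differences > 0 → strictly INCREASING

Monotonically increasing


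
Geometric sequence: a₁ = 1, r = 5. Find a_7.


aₙ = a₁·r^(n-1)
= 1×5^6
= 1×15625
= 15625

a_7 = 15625


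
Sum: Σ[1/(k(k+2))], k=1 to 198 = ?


1/(k(k+2)) = (1/2)·(1/k - 1/(k+2)) (partial fractions)
Telescoping: Σ = (1/2)·(1 + 1/2 - 1/199 - 1/200) = 59301/79600

Sum = 59301/79600


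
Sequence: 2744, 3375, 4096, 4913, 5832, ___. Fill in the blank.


Pattern: perfect cubes: n³
Terms: 2744, 3375, 4096, 4913, 5832
Next term = 6859

Next term = 6859


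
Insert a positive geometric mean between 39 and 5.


GM = √(39×5) = √195 = 13.9642

GM = 13.9642


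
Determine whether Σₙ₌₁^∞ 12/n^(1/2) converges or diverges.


p-series test: Σ c/n^p converges if p > 1, diverges if p ≤ 1 (constant c > 0 doesn't affect convergence).
p = 1/2
1/2 ≤ 1 → DIVERGES

Diverges (p = 1/2 ≤ 1)


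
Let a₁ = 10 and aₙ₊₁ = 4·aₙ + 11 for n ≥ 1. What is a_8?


Computing step by step:
a_1 = 10
a_2 = 51
a_3 = 215
a_4 = 871
a_5 = 3495
a_6 = 13991
a_7 = 55975
a_8 = 223911


a_8 = 223911


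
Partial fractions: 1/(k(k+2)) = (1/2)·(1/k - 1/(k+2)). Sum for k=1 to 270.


1/(k(k+2)) = (1/2)·(1/k - 1/(k+2)) (partial fractions)
Telescoping: Σ = (1/2)·(1 + 1/2 - 1/271 - 1/272) = 110025/147424

Sum = 110025/147424


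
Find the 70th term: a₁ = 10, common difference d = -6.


aₙ = a₁ + (n-1)d
= 10 + (70-1)×-6
= 10 - 414
= -404

a_70 = -404


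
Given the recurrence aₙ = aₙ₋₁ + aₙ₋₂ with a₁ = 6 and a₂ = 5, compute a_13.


Computing iteratively: 6, 5, 11, 16, 27, 43, 70, 113, 183, 296, 479, 775, ...
a_13 = 1254

a_13 = 1254


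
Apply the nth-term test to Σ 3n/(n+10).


lim(n→∞) 3n/(n+10) = 3/1 = 3  (divide numerator and denominator by n)
lim aₙ = 3 ≠ 0 → series DIVERGES

Diverges (lim aₙ = 3 ≠ 0)


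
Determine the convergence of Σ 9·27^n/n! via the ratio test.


aₙ = 9·27^n/n!
a_{n+1}/aₙ = 27^(n+1)/(n+1)! × n!/27^n  (constant 9 cancels)
= 27/(n+1)
L = lim(n→∞) 27/(n+1) = 0
L < 1 → series CONVERGES

Converges (ratio test: L = 0 < 1)


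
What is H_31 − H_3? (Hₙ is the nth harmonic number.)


Σₖ₌4^31 1/k = 1/4 + 1/5 + 1/6 + ... + 1/31
= 158404333811557/72201776446800
≈ 2.1939

Sum = 158404333811557/72201776446800 ≈ 2.1939


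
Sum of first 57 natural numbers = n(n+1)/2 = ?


n(n+1)/2 = 57×58/2 = 3306/2 = 1653

Σk = 1653


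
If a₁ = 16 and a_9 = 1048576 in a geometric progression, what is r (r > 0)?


r^(n-1) = aₙ/a₁
r^8 = 1048576/16 = 65536
r = 65536^(1/8)
= ±4; taking r > 0 gives r = 4

r = 4


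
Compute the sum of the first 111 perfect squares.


n = 111
n(n+1)(2n+1)/6 = 111×112×223/6
= 2772336/6 = 462056

Σk² = 462056


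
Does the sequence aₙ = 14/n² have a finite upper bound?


a₁ = 14, a₂ = 14/4, a₃ = 14/9, ...
0 < aₙ ≤ 14 for all n ≥ 1
The sequence IS bounded

Bounded (0 < aₙ ≤ 14)


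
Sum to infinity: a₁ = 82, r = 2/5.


S∞ = a₁/(1-r) = 82/(1 - 2/5)
= 82/(3/5)
= 410/3

S∞ = 410/3


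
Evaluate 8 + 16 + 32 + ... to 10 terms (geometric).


Sₙ = 8×(2^10 - 1)/(2 - 1)
= 8×(1024 - 1)/1
= 8×1023/1
= 8184

S_10 = 8184


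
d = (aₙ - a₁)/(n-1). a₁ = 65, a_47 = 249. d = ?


d = (aₙ - a₁)/(n-1)
= (249 - 65)/(47-1)
= 184/46 = 4

d = 4


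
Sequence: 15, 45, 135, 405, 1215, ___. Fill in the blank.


Pattern: geometric (r=3)
Terms: 15, 45, 135, 405, 1215
Next term = 3645

Next term = 3645


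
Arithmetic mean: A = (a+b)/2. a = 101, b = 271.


AM = (101 + 271)/2 = 372/2 = 186

AM = 186


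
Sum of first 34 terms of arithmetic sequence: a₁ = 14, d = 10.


aₙ = 14 + (34-1)×10 = 344
Sₙ = n(a₁+aₙ)/2 = 34×(14+344)/2
= 34×358/2 = 6086

S_34 = 6086


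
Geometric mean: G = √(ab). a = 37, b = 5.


GM = √(37×5) = √185 = 13.6015

GM = 13.6015


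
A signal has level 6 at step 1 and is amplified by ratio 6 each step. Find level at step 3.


aₙ = a₁·r^(n-1)
= 6×6^2
= 6×36
= 216

a_3 = 216


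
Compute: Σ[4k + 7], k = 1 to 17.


Σ(4k+7) = 4·Σk + 7·n
= 4·153 + 7·17
= 612 + 119 = 731

Σ = 731


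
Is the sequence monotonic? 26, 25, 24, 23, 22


Differences: -1, -1, -1, -1
All differences < 0 → strictly DECREASING

Monotonically decreasing


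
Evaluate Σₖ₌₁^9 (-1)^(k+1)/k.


S = 1 - 1/2 + 1/3 - 1/4 + 1/5 - 1/6 + 1/7 - 1/8 ± ...
= 0.7456
(Full series converges to +ln(2) ≈ +0.6931)

S_9 = 0.7456


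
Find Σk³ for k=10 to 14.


Σₖ₌10^14 k³ = [14·15/2]² − [9·10/2]²
= 11025 − 2025 = 9000

Σk³ = 9000


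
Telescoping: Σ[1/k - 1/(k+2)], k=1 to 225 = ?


Telescoping with gap 2: two head and two tail terms survive.
= (1 + 1/2) - (1/226 + 1/227)
= 3/2 - 1/226 - 1/227 = 38250/25651

Sum = 38250/25651


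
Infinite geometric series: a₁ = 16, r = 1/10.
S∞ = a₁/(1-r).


S∞ = a₁/(1-r) = 16/(1 - 1/10)
= 16/(9/10)
= 160/9

S∞ = 160/9


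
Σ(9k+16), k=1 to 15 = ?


Σ(9k+16) = 9·Σk + 16·n
= 9·120 + 16·15
= 1080 + 240 = 1320

Σ = 1320


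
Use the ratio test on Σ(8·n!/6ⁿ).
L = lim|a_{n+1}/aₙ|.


aₙ = 8·n!/6^n
a_{n+1}/aₙ = (n+1)!/6^(n+1) × 6^n/n!  (constant 8 cancels)
= (n+1)/6
L = lim(n→∞) (n+1)/6 = ∞
L > 1 → series DIVERGES

Diverges (ratio test: L = ∞ > 1)


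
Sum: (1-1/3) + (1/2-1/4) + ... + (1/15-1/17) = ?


Telescoping with gap 2: two head and two tail terms survive.
= (1 + 1/2) - (1/16 + 1/17)
= 3/2 - 1/16 - 1/17 = 375/272

Sum = 375/272


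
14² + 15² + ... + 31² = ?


Σₖ₌14^31 k² = Σₖ₌₁^31 k² − Σₖ₌₁^13 k²
= 31·32·63/6 − 13·14·27/6
= 10416 − 819 = 9597

Σk² = 9597


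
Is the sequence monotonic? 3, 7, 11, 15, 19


Differences: 4, 4, 4, 4
All differences > 0 → strictly INCREASING

Monotonically increasing


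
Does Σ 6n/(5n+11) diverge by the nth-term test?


lim(n→∞) 6n/(5n+11) = 6/5 = 6/5  (divide numerator and denominator by n)
lim aₙ = 6/5 ≠ 0 → series DIVERGES

Diverges (lim aₙ = 6/5 ≠ 0)


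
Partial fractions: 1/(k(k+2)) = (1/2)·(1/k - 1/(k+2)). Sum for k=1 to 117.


1/(k(k+2)) = (1/2)·(1/k - 1/(k+2)) (partial fractions)
Telescoping: Σ = (1/2)·(1 + 1/2 - 1/118 - 1/119) = 10413/14042

Sum = 10413/14042


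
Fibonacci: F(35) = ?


Fibonacci sequence: 1, 1, 2, 3, 5, 8, 13, 21, 34, 55, 89, ...
F(35) = 9227465

F(35) = 9227465


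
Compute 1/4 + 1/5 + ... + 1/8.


Σₖ₌4^8 1/k = 1/4 + 1/5 + 1/6 + 1/7 + 1/8
= 743/840
≈ 0.8845

Sum = 743/840 ≈ 0.8845


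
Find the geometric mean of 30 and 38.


GM = √(30×38) = √1140 = 33.7639

GM = 33.7639


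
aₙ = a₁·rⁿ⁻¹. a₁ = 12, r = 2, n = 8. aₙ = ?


aₙ = a₁·r^(n-1)
= 12×2^7
= 12×128
= 1536

a_8 = 1536


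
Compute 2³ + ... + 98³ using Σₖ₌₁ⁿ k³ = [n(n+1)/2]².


Σₖ₌2^98 k³ = [98·99/2]² − [1·2/2]²
= 23532201 − 1 = 23532200

Σk³ = 23532200


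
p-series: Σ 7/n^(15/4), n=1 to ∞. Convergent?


p-series test: Σ c/n^p converges if p > 1, diverges if p ≤ 1 (constant c > 0 doesn't affect convergence).
p = 15/4
15/4 > 1 → CONVERGES

Converges (p = 15/4 > 1)


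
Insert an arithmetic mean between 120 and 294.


AM = (120 + 294)/2 = 414/2 = 207

AM = 207


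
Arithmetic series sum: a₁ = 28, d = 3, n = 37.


aₙ = 28 + (37-1)×3 = 136
Sₙ = n(a₁+aₙ)/2 = 37×(28+136)/2
= 37×164/2 = 3034

S_37 = 3034


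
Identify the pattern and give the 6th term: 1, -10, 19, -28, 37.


Pattern: alternating sign, magnitude arithmetic (d=9)
Terms: 1, -10, 19, -28, 37
Next term = -46

Next term = -46


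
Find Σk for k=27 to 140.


Σₖ₌27^140 k = Σₖ₌₁^140 k − Σₖ₌₁^26 k
= 140·141/2 − 26·27/2
= 9870 − 351 = 9519

Σk = 9519


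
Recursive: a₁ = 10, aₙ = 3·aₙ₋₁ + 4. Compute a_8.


Computing step by step:
a_1 = 10
a_2 = 34
a_3 = 106
a_4 = 322
a_5 = 970
a_6 = 2914
a_7 = 8746
a_8 = 26242


a_8 = 26242


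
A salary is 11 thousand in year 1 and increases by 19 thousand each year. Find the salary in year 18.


aₙ = a₁ + (n-1)d
= 11 + (18-1)×19
= 11 + 323
= 334

a_18 = 334


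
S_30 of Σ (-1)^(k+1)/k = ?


S = 1 - 1/2 + 1/3 - 1/4 + 1/5 - 1/6 + 1/7 - 1/8 ± ...
= 0.6768
(Full series converges to +ln(2) ≈ +0.6931)

S_30 = 0.6768


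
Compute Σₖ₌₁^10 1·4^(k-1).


Sₙ = 1×(4^10 - 1)/(4 - 1)
= 1×(1048576 - 1)/3
= 1×1048575/3
= 349525

S_10 = 349525


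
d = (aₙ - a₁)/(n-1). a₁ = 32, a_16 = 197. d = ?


d = (aₙ - a₁)/(n-1)
= (197 - 32)/(16-1)
= 165/15 = 11

d = 11


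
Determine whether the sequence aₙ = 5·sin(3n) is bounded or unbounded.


For all n, -1 ≤ sin(3n) ≤ 1, so -5 ≤ 5·sin(3n) ≤ 5
Lower bound: -5, Upper bound: 5
The sequence IS bounded

Bounded (-5 ≤ aₙ ≤ 5)


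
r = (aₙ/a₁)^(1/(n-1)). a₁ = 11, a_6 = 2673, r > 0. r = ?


r^(n-1) = aₙ/a₁
r^5 = 2673/11 = 243
r = 243^(1/5)
= 3

r = 3


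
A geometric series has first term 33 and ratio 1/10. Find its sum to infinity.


S∞ = a₁/(1-r) = 33/(1 - 1/10)
= 33/(9/10)
= 110/3

S∞ = 110/3


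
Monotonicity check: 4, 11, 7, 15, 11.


Differences: 7, -4, 8, -4
Difference at position 1 is +7 (> 0) but position 2 is -4 (< 0) — sequence both rises and falls
→ NOT monotonic

Not monotonic


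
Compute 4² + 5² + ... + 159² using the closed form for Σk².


Σₖ₌4^159 k² = Σₖ₌₁^159 k² − Σₖ₌₁^3 k²
= 159·160·319/6 − 3·4·7/6
= 1352560 − 14 = 1352546

Σk² = 1352546


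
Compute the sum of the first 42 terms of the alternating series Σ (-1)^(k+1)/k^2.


S = 1 - 1/4 + 1/9 - 1/16 + 1/25 - 1/36 + 1/49 - 1/64 ± ...
= 0.8222
(Full series converges to +π²/12 ≈ +0.8225)

S_42 = 0.8222


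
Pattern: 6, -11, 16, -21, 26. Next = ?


Pattern: alternating sign, magnitude arithmetic (d=5)
Terms: 6, -11, 16, -21, 26
Next term = -31

Next term = -31


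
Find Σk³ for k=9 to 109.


Σₖ₌9^109 k³ = [109·110/2]² − [8·9/2]²
= 35940025 − 1296 = 35938729

Σk³ = 35938729


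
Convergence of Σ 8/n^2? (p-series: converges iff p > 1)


p-series test: Σ c/n^p converges if p > 1, diverges if p ≤ 1 (constant c > 0 doesn't affect convergence).
p = 2
2 > 1 → CONVERGES

Converges (p = 2 > 1)


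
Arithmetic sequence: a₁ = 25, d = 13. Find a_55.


aₙ = a₁ + (n-1)d
= 25 + (55-1)×13
= 25 + 702
= 727

a_55 = 727


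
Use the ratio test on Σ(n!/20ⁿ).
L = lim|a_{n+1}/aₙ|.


aₙ = n!/20^n
a_{n+1}/aₙ = (n+1)!/20^(n+1) × 20^n/n!
= (n+1)/20
L = lim(n→∞) (n+1)/20 = ∞
L > 1 → series DIVERGES

Diverges (ratio test: L = ∞ > 1)


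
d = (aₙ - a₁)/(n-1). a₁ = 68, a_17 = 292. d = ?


d = (aₙ - a₁)/(n-1)
= (292 - 68)/(17-1)
= 224/16 = 14

d = 14


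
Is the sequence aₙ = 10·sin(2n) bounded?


For all n, -1 ≤ sin(2n) ≤ 1, so -10 ≤ 10·sin(2n) ≤ 10
Lower bound: -10, Upper bound: 10
The sequence IS bounded

Bounded (-10 ≤ aₙ ≤ 10)


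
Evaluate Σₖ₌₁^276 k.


n(n+1)/2 = 276×277/2 = 76452/2 = 38226

Σk = 38226


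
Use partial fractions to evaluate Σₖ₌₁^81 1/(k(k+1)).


1/(k(k+1)) = 1/k - 1/(k+1) (partial fractions)
Telescoping: Σ = 1 - 1/82 = 81/82

Sum = 81/82


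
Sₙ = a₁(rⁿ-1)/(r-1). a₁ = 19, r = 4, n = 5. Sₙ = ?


Sₙ = 19×(4^5 - 1)/(4 - 1)
= 19×(1024 - 1)/3
= 19×1023/3
= 6479

S_5 = 6479


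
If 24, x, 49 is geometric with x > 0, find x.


GM = √(24×49) = √1176 = 34.2929

GM = 34.2929


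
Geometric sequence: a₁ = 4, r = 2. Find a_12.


aₙ = a₁·r^(n-1)
= 4×2^11
= 4×2048
= 8192

a_12 = 8192


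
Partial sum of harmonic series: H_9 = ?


H_9 = 1/1 + 1/2 + 1/3 + 1/4 + 1/5 + 1/6 + 1/7 + 1/8 + 1/9
= 7129/2520
≈ 2.829

H_9 = 7129/2520 ≈ 2.829


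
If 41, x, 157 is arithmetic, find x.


AM = (41 + 157)/2 = 198/2 = 99

AM = 99


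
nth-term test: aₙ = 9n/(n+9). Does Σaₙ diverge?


lim(n→∞) 9n/(n+9) = 9/1 = 9  (divide numerator and denominator by n)
lim aₙ = 9 ≠ 0 → series DIVERGES

Diverges (lim aₙ = 9 ≠ 0)


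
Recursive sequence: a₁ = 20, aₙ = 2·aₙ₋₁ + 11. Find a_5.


Computing step by step:
a_1 = 20
a_2 = 51
a_3 = 113
a_4 = 237
a_5 = 485


a_5 = 485


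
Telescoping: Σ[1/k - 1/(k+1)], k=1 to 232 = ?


Telescoping: adjacent terms cancel.
= 1/1 - 1/233
= 1 - 1/233 = 232/233

Sum = 232/233


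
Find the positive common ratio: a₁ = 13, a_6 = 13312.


r^(n-1) = aₙ/a₁
r^5 = 13312/13 = 1024
r = 1024^(1/5)
= 4

r = 4


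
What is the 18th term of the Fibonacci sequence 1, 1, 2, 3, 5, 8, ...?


Fibonacci sequence: 1, 1, 2, 3, 5, 8, 13, 21, 34, 55, 89, ...
F(18) = 2584

F(18) = 2584


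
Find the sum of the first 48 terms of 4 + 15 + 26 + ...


aₙ = 4 + (48-1)×11 = 521
Sₙ = n(a₁+aₙ)/2 = 48×(4+521)/2
= 48×525/2 = 12600

S_48 = 12600


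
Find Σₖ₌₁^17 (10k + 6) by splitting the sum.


Σ(10k+6) = 10·Σk + 6·n
= 10·153 + 6·17
= 1530 + 102 = 1632

Σ = 1632


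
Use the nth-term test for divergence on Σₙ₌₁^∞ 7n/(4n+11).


lim(n→∞) 7n/(4n+11) = 7/4 = 7/4  (divide numerator and denominator by n)
lim aₙ = 7/4 ≠ 0 → series DIVERGES

Diverges (lim aₙ = 7/4 ≠ 0)


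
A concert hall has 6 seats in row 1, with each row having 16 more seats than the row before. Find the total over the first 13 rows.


aₙ = 6 + (13-1)×16 = 198
Sₙ = n(a₁+aₙ)/2 = 13×(6+198)/2
= 13×204/2 = 1326

S_13 = 1326


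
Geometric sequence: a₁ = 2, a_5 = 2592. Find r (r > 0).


r^(n-1) = aₙ/a₁
r^4 = 2592/2 = 1296
r = 1296^(1/4)
= ±6; taking r > 0 gives r = 6

r = 6


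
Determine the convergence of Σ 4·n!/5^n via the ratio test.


aₙ = 4·n!/5^n
a_{n+1}/aₙ = (n+1)!/5^(n+1) × 5^n/n!  (constant 4 cancels)
= (n+1)/5
L = lim(n→∞) (n+1)/5 = ∞
L > 1 → series DIVERGES

Diverges (ratio test: L = ∞ > 1)


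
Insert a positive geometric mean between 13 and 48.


GM = √(13×48) = √624 = 24.98

GM = 24.98


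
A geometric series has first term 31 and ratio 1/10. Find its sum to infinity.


S∞ = a₁/(1-r) = 31/(1 - 1/10)
= 31/(9/10)
= 310/9

S∞ = 310/9


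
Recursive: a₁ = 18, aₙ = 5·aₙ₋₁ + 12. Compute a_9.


Computing step by step:
a_1 = 18
a_2 = 102
a_3 = 522
a_4 = 2622
a_5 = 13122
a_6 = 65622
a_7 = 328122
a_8 = 1640622
a_9 = 8203122


a_9 = 8203122


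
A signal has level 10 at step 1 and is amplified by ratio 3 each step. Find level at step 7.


aₙ = a₁·r^(n-1)
= 10×3^6
= 10×729
= 7290

a_7 = 7290


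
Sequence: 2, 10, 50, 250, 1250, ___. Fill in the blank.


Pattern: geometric (r=5)
Terms: 2, 10, 50, 250, 1250
Next term = 6250

Next term = 6250


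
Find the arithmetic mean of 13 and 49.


AM = (13 + 49)/2 = 62/2 = 31

AM = 31


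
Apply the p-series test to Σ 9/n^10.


p-series test: Σ c/n^p converges if p > 1, diverges if p ≤ 1 (constant c > 0 doesn't affect convergence).
p = 10
10 > 1 → CONVERGES

Converges (p = 10 > 1)


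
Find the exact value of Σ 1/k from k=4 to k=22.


Σₖ₌4^22 1/k = 1/4 + 1/5 + 1/6 + ... + 1/22
= 28827167/15519504
≈ 1.8575

Sum = 28827167/15519504 ≈ 1.8575


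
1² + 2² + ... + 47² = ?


n = 47
n(n+1)(2n+1)/6 = 47×48×95/6
= 214320/6 = 35720

Σk² = 35720


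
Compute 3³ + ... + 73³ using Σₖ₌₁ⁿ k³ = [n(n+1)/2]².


Σₖ₌3^73 k³ = [73·74/2]² − [2·3/2]²
= 7295401 − 9 = 7295392

Σk³ = 7295392


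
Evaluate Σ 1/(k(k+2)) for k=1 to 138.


1/(k(k+2)) = (1/2)·(1/k - 1/(k+2)) (partial fractions)
Telescoping: Σ = (1/2)·(1 + 1/2 - 1/139 - 1/140) = 28911/38920

Sum = 28911/38920


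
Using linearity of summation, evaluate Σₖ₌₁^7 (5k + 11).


Σ(5k+11) = 5·Σk + 11·n
= 5·28 + 11·7
= 140 + 77 = 217

Σ = 217


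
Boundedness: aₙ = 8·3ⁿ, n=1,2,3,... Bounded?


aₙ = 8·3ⁿ → as n→∞, aₙ→∞ (since base 3 > 1)
No finite upper bound exists
The sequence is UNBOUNDED

Unbounded (aₙ → ∞ as n → ∞)


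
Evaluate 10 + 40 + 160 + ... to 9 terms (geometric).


Sₙ = 10×(4^9 - 1)/(4 - 1)
= 10×(262144 - 1)/3
= 10×262143/3
= 873810

S_9 = 873810


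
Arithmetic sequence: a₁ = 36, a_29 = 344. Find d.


d = (aₙ - a₁)/(n-1)
= (344 - 36)/(29-1)
= 308/28 = 11

d = 11


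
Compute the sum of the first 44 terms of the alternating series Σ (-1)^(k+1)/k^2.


S = 1 - 1/4 + 1/9 - 1/16 + 1/25 - 1/36 + 1/49 - 1/64 ± ...
= 0.8222
(Full series converges to +π²/12 ≈ +0.8225)

S_44 = 0.8222


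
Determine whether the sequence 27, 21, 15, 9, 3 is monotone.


Differences: -6, -6, -6, -6
All differences < 0 → strictly DECREASING

Monotonically decreasing


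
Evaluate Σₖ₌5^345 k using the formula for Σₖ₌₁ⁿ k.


Σₖ₌5^345 k = Σₖ₌₁^345 k − Σₖ₌₁^4 k
= 345·346/2 − 4·5/2
= 59685 − 10 = 59675

Σk = 59675


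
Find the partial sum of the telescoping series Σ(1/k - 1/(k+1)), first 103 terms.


Telescoping: adjacent terms cancel.
= 1/1 - 1/104
= 1 - 1/104 = 103/104

Sum = 103/104


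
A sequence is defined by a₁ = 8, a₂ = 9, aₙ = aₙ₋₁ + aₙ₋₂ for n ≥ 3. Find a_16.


Computing iteratively: 8, 9, 17, 26, 43, 69, 112, 181, 293, 474, 767, 1241, ...
a_16 = 8506

a_16 = 8506


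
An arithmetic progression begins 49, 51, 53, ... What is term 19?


aₙ = a₁ + (n-1)d
= 49 + (19-1)×2
= 49 + 36
= 85

a_19 = 85


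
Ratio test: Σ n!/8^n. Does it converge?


aₙ = n!/8^n
a_{n+1}/aₙ = (n+1)!/8^(n+1) × 8^n/n!
= (n+1)/8
L = lim(n→∞) (n+1)/8 = ∞
L > 1 → series DIVERGES

Diverges (ratio test: L = ∞ > 1)


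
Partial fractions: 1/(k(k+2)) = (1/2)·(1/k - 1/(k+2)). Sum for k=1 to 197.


1/(k(k+2)) = (1/2)·(1/k - 1/(k+2)) (partial fractions)
Telescoping: Σ = (1/2)·(1 + 1/2 - 1/198 - 1/199) = 29353/39402

Sum = 29353/39402


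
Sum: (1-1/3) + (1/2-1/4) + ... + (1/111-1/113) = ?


Telescoping with gap 2: two head and two tail terms survive.
= (1 + 1/2) - (1/112 + 1/113)
= 3/2 - 1/112 - 1/113 = 18759/12656

Sum = 18759/12656


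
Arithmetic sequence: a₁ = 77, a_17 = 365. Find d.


d = (aₙ - a₁)/(n-1)
= (365 - 77)/(17-1)
= 288/16 = 18

d = 18


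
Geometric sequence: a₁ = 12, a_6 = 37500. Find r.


r^(n-1) = aₙ/a₁
r^5 = 37500/12 = 3125
r = 3125^(1/5)
= 5

r = 5


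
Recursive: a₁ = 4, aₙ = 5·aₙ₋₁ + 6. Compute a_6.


Computing step by step:
a_1 = 4
a_2 = 26
a_3 = 136
a_4 = 686
a_5 = 3436
a_6 = 17186


a_6 = 17186


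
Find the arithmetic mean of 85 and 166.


AM = (85 + 166)/2 = 251/2 = 125.5

AM = 125.5


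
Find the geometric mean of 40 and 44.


GM = √(40×44) = √1760 = 41.9524

GM = 41.9524


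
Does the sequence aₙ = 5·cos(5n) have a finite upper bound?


For all n, -1 ≤ cos(5n) ≤ 1, so -5 ≤ 5·cos(5n) ≤ 5
Lower bound: -5, Upper bound: 5
The sequence IS bounded

Bounded (-5 ≤ aₙ ≤ 5)


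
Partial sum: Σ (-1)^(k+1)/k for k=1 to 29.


S = 1 - 1/2 + 1/3 - 1/4 + 1/5 - 1/6 + 1/7 - 1/8 ± ...
= 0.7101
(Full series converges to +ln(2) ≈ +0.6931)

S_29 = 0.7101


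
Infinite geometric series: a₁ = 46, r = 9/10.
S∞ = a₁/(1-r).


S∞ = a₁/(1-r) = 46/(1 - 9/10)
= 46/(1/10)
= 460

S∞ = 460


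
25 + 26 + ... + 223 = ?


Σₖ₌25^223 k = Σₖ₌₁^223 k − Σₖ₌₁^24 k
= 223·224/2 − 24·25/2
= 24976 − 300 = 24676

Σk = 24676


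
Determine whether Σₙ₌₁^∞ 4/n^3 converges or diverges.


p-series test: Σ c/n^p converges if p > 1, diverges if p ≤ 1 (constant c > 0 doesn't affect convergence).
p = 3
3 > 1 → CONVERGES

Converges (p = 3 > 1)


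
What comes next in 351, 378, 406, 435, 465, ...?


Pattern: triangular numbers: n(n+1)/2
Terms: 351, 378, 406, 435, 465
Next term = 496

Next term = 496


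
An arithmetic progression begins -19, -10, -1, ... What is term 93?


aₙ = a₁ + (n-1)d
= -19 + (93-1)×9
= -19 + 828
= 809

a_93 = 809


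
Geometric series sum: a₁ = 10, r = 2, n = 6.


Sₙ = 10×(2^6 - 1)/(2 - 1)
= 10×(64 - 1)/1
= 10×63/1
= 630

S_6 = 630


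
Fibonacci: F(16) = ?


Fibonacci sequence: 1, 1, 2, 3, 5, 8, 13, 21, 34, 55, 89, ...
F(16) = 987

F(16) = 987


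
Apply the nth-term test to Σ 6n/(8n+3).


lim(n→∞) 6n/(8n+3) = 6/8 = 3/4  (divide numerator and denominator by n)
lim aₙ = 3/4 ≠ 0 → series DIVERGES

Diverges (lim aₙ = 3/4 ≠ 0)


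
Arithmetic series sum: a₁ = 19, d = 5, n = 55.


aₙ = 19 + (55-1)×5 = 289
Sₙ = n(a₁+aₙ)/2 = 55×(19+289)/2
= 55×308/2 = 8470

S_55 = 8470


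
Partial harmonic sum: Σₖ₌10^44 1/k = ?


Σₖ₌10^44 1/k = 1/10 + 1/11 + 1/12 + ... + 1/44
= 14541561179784203689/9419588158802421600
≈ 1.5438

Sum = 14541561179784203689/9419588158802421600 ≈ 1.5438


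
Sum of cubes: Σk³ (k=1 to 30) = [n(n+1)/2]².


n(n+1)/2 = 30×31/2 = 465
Σk³ = 465² = 216225

Σk³ = 216225


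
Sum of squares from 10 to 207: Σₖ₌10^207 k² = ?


Σₖ₌10^207 k² = Σₖ₌₁^207 k² − Σₖ₌₁^9 k²
= 207·208·415/6 − 9·10·19/6
= 2978040 − 285 = 2977755

Σk² = 2977755


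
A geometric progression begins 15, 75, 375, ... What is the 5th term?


aₙ = a₁·r^(n-1)
= 15×5^4
= 15×625
= 9375

a_5 = 9375


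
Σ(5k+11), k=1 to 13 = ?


Σ(5k+11) = 5·Σk + 11·n
= 5·91 + 11·13
= 455 + 143 = 598

Σ = 598


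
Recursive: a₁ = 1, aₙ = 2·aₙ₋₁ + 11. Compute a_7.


Computing step by step:
a_1 = 1
a_2 = 13
a_3 = 37
a_4 = 85
a_5 = 181
a_6 = 373
a_7 = 757


a_7 = 757


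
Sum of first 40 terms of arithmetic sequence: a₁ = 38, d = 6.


aₙ = 38 + (40-1)×6 = 272
Sₙ = n(a₁+aₙ)/2 = 40×(38+272)/2
= 40×310/2 = 6200

S_40 = 6200


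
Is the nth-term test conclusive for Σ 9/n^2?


lim(n→∞) 9/n^2 = 0
lim aₙ = 0 → nth-term test is INCONCLUSIVE
(Need other tests; this is actually a convergent p-series with p=2 > 1)

Inconclusive (lim aₙ = 0; need another test)


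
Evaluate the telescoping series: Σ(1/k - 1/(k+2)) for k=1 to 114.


Telescoping with gap 2: two head and two tail terms survive.
= (1 + 1/2) - (1/115 + 1/116)
= 3/2 - 1/115 - 1/116 = 19779/13340

Sum = 19779/13340


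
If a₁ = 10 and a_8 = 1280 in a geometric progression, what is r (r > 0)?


r^(n-1) = aₙ/a₁
r^7 = 1280/10 = 128
r = 128^(1/7)
= 2

r = 2


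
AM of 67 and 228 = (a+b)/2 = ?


AM = (67 + 228)/2 = 295/2 = 147.5

AM = 147.5


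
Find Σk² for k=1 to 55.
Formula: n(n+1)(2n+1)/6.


n = 55
n(n+1)(2n+1)/6 = 55×56×111/6
= 341880/6 = 56980

Σk² = 56980


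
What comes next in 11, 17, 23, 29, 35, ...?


Pattern: arithmetic (d=6)
Terms: 11, 17, 23, 29, 35
Next term = 41

Next term = 41


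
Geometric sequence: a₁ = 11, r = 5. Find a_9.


aₙ = a₁·r^(n-1)
= 11×5^8
= 11×390625
= 4296875

a_9 = 4296875


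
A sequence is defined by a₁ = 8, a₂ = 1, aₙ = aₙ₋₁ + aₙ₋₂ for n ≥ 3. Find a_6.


Computing iteratively: 8, 1, 9, 10, 19, 29
a_6 = 29

a_6 = 29


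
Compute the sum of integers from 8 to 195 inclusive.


Σₖ₌8^195 k = Σₖ₌₁^195 k − Σₖ₌₁^7 k
= 195·196/2 − 7·8/2
= 19110 − 28 = 19082

Σk = 19082
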